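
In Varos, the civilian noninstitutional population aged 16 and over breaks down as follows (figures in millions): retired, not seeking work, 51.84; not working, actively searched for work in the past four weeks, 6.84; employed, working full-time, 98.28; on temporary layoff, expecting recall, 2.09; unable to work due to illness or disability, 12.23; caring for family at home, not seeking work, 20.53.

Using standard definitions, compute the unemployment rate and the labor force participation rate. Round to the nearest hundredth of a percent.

Employed = 98.28 million.
Unemployed = 6.84 + 2.09 = 8.93 million (jobless and actively searching, or on temporary layoff).
Labor force = 98.28 + 8.93 = 107.21 million.
Not in labor force = 51.84 + 12.23 + 20.53 = 84.60 million (those not working and not actively searching are outside the labor force).
Civilian working-age population = 107.21 + 84.60 = 191.81 million.
Unemployment rate = 8.93 / 107.21 = 8.33%.
Labor force participation rate = 107.21 / 191.81 = 55.89%.

Unemployment rate ≈ 8.33%; labor force participation rate ≈ 55.89%.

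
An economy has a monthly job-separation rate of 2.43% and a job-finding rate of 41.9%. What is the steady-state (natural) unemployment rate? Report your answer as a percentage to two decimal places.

Steady-state unemployment rate ≈ 5.48%.

At steady state the flows balance: s·E = f·U, so U/(E+U) = s/(s+f).
u* = 2.43 / (2.43 + 41.9) = 2.43 / 44.33 = 5.48%.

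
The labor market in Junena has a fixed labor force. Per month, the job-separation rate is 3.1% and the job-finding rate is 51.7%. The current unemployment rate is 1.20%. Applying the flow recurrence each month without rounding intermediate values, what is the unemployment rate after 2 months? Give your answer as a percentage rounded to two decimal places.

With a fixed labor force, u_{t+1} = u_t + s·(1−u_t) − f·u_t = u_t·(1−s−f) + s.
Here 1−s−f = 0.452 and s = 0.031.
u_1 = 0.012000 × 0.452 + 0.031 = 0.036424.
u_2 = 0.036424 × 0.452 + 0.031 = 0.047464.

Unemployment rate after two months ≈ 4.75%.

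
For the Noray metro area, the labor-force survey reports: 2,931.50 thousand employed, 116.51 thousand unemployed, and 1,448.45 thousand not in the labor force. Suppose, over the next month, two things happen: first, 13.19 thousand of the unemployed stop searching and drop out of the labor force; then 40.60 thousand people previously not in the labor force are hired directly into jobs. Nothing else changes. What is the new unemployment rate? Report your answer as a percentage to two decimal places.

Initially, labor force = 2,931.50 + 116.51 = 3,048.01 thousand, so u = 116.51/3,048.01 = 3.82%.
After the first change, unemployed and labor force both fall by 13.19 → E = 2,931.50, U = 103.32, labor force = 3,034.82 thousand.
After the second change, employed and labor force both rise by 40.60; unemployed unchanged → E = 2,972.10, U = 103.32, labor force = 3,075.42 thousand.
New unemployment rate = 103.32 / 3,075.42 = 3.36%.

New unemployment rate ≈ 3.36%.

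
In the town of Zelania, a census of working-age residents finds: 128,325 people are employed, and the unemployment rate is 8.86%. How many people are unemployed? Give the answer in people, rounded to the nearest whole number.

About 12,475 are unemployed.

Let U be the number unemployed. The labor force is E + U, and U/(E+U) = 0.0886.
So U = 0.0886 × 128,325 / (1 − 0.0886) = 11369.59 / 0.9114 ≈ 12,475.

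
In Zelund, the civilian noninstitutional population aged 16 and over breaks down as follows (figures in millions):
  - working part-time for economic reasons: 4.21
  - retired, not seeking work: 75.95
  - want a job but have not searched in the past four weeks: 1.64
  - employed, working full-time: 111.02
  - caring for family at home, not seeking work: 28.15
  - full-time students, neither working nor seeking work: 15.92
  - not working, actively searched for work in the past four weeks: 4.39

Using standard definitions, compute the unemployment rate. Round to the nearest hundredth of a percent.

Employed = 4.21 + 111.02 = 115.23 million (anyone who worked, including part-time for economic reasons, counts as employed).
Unemployed = 4.39 million.
Labor force = 115.23 + 4.39 = 119.62 million.
Unemployment rate = 4.39 / 119.62 = 3.67%.

Unemployment rate ≈ 3.67%.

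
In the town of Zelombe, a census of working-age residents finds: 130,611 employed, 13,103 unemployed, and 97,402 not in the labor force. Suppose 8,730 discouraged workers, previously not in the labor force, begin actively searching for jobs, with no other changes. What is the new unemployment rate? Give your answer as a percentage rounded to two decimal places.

New unemployment rate ≈ 14.32%.

Initially, labor force = 130,611 + 13,103 = 143,714, so u = 13,103/143,714 = 9.12%.
After the change, unemployed and labor force both rise by 8,730 → E = 130,611, U = 21,833, labor force = 152,444.
New unemployment rate = 21,833 / 152,444 = 14.32%.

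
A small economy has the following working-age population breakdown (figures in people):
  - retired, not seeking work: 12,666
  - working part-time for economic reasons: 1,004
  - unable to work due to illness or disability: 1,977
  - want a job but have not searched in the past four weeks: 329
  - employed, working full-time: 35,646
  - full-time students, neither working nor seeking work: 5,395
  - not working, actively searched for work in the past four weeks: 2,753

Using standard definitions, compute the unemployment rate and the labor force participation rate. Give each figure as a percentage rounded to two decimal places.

Unemployment rate ≈ 6.99%; labor force participation rate ≈ 65.92%.

Employed = 1,004 + 35,646 = 36,650 (anyone who worked, including part-time for economic reasons, counts as employed).
Unemployed = 2,753.
Labor force = 36,650 + 2,753 = 39,403.
Not in labor force = 12,666 + 1,977 + 329 + 5,395 = 20,367 (those not working and not actively searching are outside the labor force — including those who want a job but have given up searching).
Civilian working-age population = 39,403 + 20,367 = 59,770.
Unemployment rate = 2,753 / 39,403 = 6.99%.
Labor force participation rate = 39,403 / 59,770 = 65.92%.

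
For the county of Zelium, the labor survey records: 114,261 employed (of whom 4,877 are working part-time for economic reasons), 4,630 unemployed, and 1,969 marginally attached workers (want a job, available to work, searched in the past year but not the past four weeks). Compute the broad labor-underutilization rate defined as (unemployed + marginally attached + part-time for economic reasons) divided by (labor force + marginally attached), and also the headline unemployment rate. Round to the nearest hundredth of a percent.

Broad underutilization rate ≈ 9.50%; headline unemployment rate ≈ 3.89%.

Labor force = 114,261 + 4,630 = 118,891.
Numerator = 4,630 + 1,969 + 4,877 = 11,476.
Denominator = 118,891 + 1,969 = 120,860.
Broad rate = 11,476 / 120,860 = 9.50%.
Headline unemployment rate = 4,630 / 118,891 = 3.89%.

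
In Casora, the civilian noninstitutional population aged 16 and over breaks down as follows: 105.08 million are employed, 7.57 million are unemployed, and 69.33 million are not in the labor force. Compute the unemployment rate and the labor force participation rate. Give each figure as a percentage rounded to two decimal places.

Unemployment rate ≈ 6.72%; labor force participation rate ≈ 61.90%.

Labor force = employed + unemployed = 105.08 + 7.57 = 112.65 million.
Working-age population = 112.65 + 69.33 = 181.98 million.
Unemployment rate = 7.57 / 112.65 = 6.72%.
Labor force participation rate = 112.65 / 181.98 = 61.90%.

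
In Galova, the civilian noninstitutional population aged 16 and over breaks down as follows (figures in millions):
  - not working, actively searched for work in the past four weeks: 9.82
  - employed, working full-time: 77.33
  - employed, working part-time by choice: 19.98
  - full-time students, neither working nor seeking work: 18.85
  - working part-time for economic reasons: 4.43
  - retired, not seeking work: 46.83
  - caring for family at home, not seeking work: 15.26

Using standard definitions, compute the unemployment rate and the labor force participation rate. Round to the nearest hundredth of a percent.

Employed = 77.33 + 19.98 + 4.43 = 101.74 million (anyone who worked, including part-time for economic reasons, counts as employed).
Unemployed = 9.82 million.
Labor force = 101.74 + 9.82 = 111.56 million.
Not in labor force = 18.85 + 46.83 + 15.26 = 80.94 million (those not working and not actively searching are outside the labor force).
Civilian working-age population = 111.56 + 80.94 = 192.50 million.
Unemployment rate = 9.82 / 111.56 = 8.80%.
Labor force participation rate = 111.56 / 192.50 = 57.95%.

Unemployment rate ≈ 8.80%; labor force participation rate ≈ 57.95%.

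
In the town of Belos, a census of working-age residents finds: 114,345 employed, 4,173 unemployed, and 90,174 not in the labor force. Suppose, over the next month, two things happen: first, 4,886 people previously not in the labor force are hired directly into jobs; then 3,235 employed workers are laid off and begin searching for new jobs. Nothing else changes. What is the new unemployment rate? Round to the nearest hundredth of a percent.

Initially, labor force = 114,345 + 4,173 = 118,518, so u = 4,173/118,518 = 3.52%.
After the first change, employed and labor force both rise by 4,886; unemployed unchanged → E = 119,231, U = 4,173, labor force = 123,404.
After the second change, employed falls and unemployed rises by 3,235; labor force unchanged → E = 115,996, U = 7,408, labor force = 123,404.
New unemployment rate = 7,408 / 123,404 = 6.00%.

New unemployment rate ≈ 6.00%.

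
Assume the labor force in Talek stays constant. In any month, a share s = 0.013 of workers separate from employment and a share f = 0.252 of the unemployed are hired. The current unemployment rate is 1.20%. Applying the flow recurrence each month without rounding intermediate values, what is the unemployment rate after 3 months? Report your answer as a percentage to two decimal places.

With a fixed labor force, u_{t+1} = u_t + s·(1−u_t) − f·u_t = u_t·(1−s−f) + s.
Here 1−s−f = 0.735 and s = 0.013.
u_1 = 0.012000 × 0.735 + 0.013 = 0.021820.
u_2 = 0.021820 × 0.735 + 0.013 = 0.029038.
u_3 = 0.029038 × 0.735 + 0.013 = 0.034343.

Unemployment rate after three months ≈ 3.43%.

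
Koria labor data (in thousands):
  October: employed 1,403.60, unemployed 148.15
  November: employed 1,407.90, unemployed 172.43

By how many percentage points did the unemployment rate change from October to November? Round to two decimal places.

October: labor force = 1,403.60 + 148.15 = 1,551.75; u = 148.15/1,551.75 = 9.55%.
November: labor force = 1,407.90 + 172.43 = 1,580.33; u = 172.43/1,580.33 = 10.91%.
Change = 10.91% − 9.55% = +1.36 pp.

The unemployment rate changed by +1.36 percentage points.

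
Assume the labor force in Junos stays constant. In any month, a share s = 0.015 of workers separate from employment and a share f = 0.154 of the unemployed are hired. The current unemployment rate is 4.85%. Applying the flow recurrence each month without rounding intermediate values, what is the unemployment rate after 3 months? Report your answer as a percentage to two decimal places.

With a fixed labor force, u_{t+1} = u_t + s·(1−u_t) − f·u_t = u_t·(1−s−f) + s.
Here 1−s−f = 0.831 and s = 0.015.
u_1 = 0.048500 × 0.831 + 0.015 = 0.055303.
u_2 = 0.055303 × 0.831 + 0.015 = 0.060957.
u_3 = 0.060957 × 0.831 + 0.015 = 0.065655.

Unemployment rate after three months ≈ 6.57%.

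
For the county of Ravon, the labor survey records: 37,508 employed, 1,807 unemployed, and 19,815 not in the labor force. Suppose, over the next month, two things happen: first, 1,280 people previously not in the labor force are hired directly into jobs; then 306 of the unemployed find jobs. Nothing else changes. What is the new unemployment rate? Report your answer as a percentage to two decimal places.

New unemployment rate ≈ 3.70%.

Initially, labor force = 37,508 + 1,807 = 39,315, so u = 1,807/39,315 = 4.60%.
After the first change, employed and labor force both rise by 1,280; unemployed unchanged → E = 38,788, U = 1,807, labor force = 40,595.
After the second change, unemployed falls and employed rises by 306; labor force unchanged → E = 39,094, U = 1,501, labor force = 40,595.
New unemployment rate = 1,501 / 40,595 = 3.70%.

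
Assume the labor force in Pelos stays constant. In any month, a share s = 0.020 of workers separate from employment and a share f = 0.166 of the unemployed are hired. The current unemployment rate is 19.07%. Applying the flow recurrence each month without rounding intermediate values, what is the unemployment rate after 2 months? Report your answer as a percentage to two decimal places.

Unemployment rate after two months ≈ 16.26%.

With a fixed labor force, u_{t+1} = u_t + s·(1−u_t) − f·u_t = u_t·(1−s−f) + s.
Here 1−s−f = 0.814 and s = 0.020.
u_1 = 0.190700 × 0.814 + 0.020 = 0.175230.
u_2 = 0.175230 × 0.814 + 0.020 = 0.162637.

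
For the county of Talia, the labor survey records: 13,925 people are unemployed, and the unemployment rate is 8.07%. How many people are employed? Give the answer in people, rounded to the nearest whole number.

Labor force = U / u = 13,925 / 0.0807 ≈ 172,553.
Employed = labor force − unemployed = 172,553 − 13,925 = 158,628.

About 158,628 are employed.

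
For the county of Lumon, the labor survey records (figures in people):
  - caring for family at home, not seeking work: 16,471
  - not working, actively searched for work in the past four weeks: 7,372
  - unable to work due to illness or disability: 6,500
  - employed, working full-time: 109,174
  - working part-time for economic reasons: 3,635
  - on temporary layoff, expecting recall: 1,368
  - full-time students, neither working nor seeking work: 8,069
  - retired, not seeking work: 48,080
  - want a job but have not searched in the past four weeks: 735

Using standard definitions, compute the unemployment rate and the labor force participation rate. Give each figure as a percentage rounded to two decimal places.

Unemployment rate ≈ 7.19%; labor force participation rate ≈ 60.35%.

Employed = 109,174 + 3,635 = 112,809 (anyone who worked, including part-time for economic reasons, counts as employed).
Unemployed = 7,372 + 1,368 = 8,740 (jobless and actively searching, or on temporary layoff).
Labor force = 112,809 + 8,740 = 121,549.
Not in labor force = 16,471 + 6,500 + 8,069 + 48,080 + 735 = 79,855 (those not working and not actively searching are outside the labor force — including those who want a job but have given up searching).
Civilian working-age population = 121,549 + 79,855 = 201,404.
Unemployment rate = 8,740 / 121,549 = 7.19%.
Labor force participation rate = 121,549 / 201,404 = 60.35%.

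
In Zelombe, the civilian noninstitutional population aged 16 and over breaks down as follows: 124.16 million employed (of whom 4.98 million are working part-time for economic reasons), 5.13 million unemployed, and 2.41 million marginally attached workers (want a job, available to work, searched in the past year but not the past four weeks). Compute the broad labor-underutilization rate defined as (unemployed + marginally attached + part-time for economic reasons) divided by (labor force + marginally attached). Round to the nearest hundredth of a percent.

Broad underutilization rate ≈ 9.51%.

Labor force = 124.16 + 5.13 = 129.29 million.
Numerator = 5.13 + 2.41 + 4.98 = 12.52 million.
Denominator = 129.29 + 2.41 = 131.70 million.
Broad rate = 12.52 / 131.70 = 9.51%.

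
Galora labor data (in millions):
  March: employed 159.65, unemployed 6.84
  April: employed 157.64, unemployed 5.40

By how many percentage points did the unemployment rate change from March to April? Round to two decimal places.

The unemployment rate changed by −0.80 percentage points.

March: labor force = 159.65 + 6.84 = 166.49; u = 6.84/166.49 = 4.11%.
April: labor force = 157.64 + 5.40 = 163.04; u = 5.40/163.04 = 3.31%.
Change = 3.31% − 4.11% = −0.80 pp.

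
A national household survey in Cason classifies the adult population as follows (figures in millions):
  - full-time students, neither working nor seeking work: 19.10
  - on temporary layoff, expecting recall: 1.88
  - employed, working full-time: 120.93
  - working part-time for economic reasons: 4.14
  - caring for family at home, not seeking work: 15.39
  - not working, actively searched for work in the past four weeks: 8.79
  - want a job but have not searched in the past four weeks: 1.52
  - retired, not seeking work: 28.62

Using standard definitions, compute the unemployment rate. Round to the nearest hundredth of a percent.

Employed = 120.93 + 4.14 = 125.07 million (anyone who worked, including part-time for economic reasons, counts as employed).
Unemployed = 1.88 + 8.79 = 10.67 million (jobless and actively searching, or on temporary layoff).
Labor force = 125.07 + 10.67 = 135.74 million.
Unemployment rate = 10.67 / 135.74 = 7.86%.

Unemployment rate ≈ 7.86%.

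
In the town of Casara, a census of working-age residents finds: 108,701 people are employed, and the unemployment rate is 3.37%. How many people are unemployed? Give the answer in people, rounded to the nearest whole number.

Let U be the number unemployed. The labor force is E + U, and U/(E+U) = 0.0337.
So U = 0.0337 × 108,701 / (1 − 0.0337) = 3663.22 / 0.9663 ≈ 3,791.

About 3,791 are unemployed.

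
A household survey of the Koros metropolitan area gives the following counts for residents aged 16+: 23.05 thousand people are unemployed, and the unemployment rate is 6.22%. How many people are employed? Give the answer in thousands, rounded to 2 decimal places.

Labor force = U / u = 23.05 / 0.0622 ≈ 370.58 thousand.
Employed = labor force − unemployed = 370.58 − 23.05 = 347.53 thousand.

About 347.53 thousand are employed.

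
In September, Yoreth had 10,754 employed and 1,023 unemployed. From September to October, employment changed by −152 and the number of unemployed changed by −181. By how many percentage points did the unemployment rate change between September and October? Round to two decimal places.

The unemployment rate changed by −1.33 percentage points.

September: labor force = 10,754 + 1,023 = 11,777; u = 1,023/11,777 = 8.69%.
October: labor force = 10,602 + 842 = 11,444; u = 842/11,444 = 7.36%.
Change = 7.36% − 8.69% = −1.33 pp.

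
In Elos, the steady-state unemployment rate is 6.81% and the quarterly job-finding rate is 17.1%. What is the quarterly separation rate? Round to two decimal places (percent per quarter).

Separation rate ≈ 1.25% per quarter.

From u* = s/(s+f): s = u·f/(1−u).
s = 0.0681 × 17.1 / (1 − 0.0681) = 1.1645 / 0.9319 ≈ 1.25% per quarter.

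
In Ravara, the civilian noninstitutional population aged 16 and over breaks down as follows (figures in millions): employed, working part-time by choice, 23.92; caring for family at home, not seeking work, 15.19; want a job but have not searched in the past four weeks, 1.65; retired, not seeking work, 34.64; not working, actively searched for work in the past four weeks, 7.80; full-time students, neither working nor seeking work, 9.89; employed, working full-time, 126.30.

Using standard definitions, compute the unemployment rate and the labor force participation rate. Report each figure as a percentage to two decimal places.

Unemployment rate ≈ 4.94%; labor force participation rate ≈ 72.03%.

Employed = 23.92 + 126.30 = 150.22 million.
Unemployed = 7.80 million.
Labor force = 150.22 + 7.80 = 158.02 million.
Not in labor force = 15.19 + 1.65 + 34.64 + 9.89 = 61.37 million (those not working and not actively searching are outside the labor force — including those who want a job but have given up searching).
Civilian working-age population = 158.02 + 61.37 = 219.39 million.
Unemployment rate = 7.80 / 158.02 = 4.94%.
Labor force participation rate = 158.02 / 219.39 = 72.03%.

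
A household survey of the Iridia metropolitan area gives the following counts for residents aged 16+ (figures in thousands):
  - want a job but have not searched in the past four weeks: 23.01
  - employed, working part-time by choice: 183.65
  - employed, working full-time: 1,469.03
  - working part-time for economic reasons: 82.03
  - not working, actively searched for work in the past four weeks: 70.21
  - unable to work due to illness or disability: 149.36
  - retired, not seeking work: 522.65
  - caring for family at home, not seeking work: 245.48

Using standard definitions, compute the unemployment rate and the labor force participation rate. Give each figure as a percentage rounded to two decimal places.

Employed = 183.65 + 1,469.03 + 82.03 = 1,734.71 thousand (anyone who worked, including part-time for economic reasons, counts as employed).
Unemployed = 70.21 thousand.
Labor force = 1,734.71 + 70.21 = 1,804.92 thousand.
Not in labor force = 23.01 + 149.36 + 522.65 + 245.48 = 940.50 thousand (those not working and not actively searching are outside the labor force — including those who want a job but have given up searching).
Civilian working-age population = 1,804.92 + 940.50 = 2,745.42 thousand.
Unemployment rate = 70.21 / 1,804.92 = 3.89%.
Labor force participation rate = 1,804.92 / 2,745.42 = 65.74%.

Unemployment rate ≈ 3.89%; labor force participation rate ≈ 65.74%.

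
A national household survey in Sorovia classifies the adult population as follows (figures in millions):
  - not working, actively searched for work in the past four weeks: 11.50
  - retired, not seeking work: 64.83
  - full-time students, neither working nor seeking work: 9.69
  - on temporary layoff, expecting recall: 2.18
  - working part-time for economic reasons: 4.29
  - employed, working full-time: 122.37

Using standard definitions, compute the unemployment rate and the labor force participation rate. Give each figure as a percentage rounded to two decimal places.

Unemployment rate ≈ 9.75%; labor force participation rate ≈ 65.32%.

Employed = 4.29 + 122.37 = 126.66 million (anyone who worked, including part-time for economic reasons, counts as employed).
Unemployed = 11.50 + 2.18 = 13.68 million (jobless and actively searching, or on temporary layoff).
Labor force = 126.66 + 13.68 = 140.34 million.
Not in labor force = 64.83 + 9.69 = 74.52 million (those not working and not actively searching are outside the labor force).
Civilian working-age population = 140.34 + 74.52 = 214.86 million.
Unemployment rate = 13.68 / 140.34 = 9.75%.
Labor force participation rate = 140.34 / 214.86 = 65.32%.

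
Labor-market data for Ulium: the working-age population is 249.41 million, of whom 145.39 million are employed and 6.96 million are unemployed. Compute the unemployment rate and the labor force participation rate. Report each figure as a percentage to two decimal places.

Labor force = employed + unemployed = 145.39 + 6.96 = 152.35 million.
Unemployment rate = 6.96 / 152.35 = 4.57%.
Labor force participation rate = 152.35 / 249.41 = 61.08%.

Unemployment rate ≈ 4.57%; labor force participation rate ≈ 61.08%.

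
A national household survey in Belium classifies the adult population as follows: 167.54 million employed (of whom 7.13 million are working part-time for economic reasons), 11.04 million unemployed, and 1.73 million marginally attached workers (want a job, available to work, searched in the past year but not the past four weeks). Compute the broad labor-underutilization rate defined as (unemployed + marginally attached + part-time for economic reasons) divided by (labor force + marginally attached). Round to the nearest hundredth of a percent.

Labor force = 167.54 + 11.04 = 178.58 million.
Numerator = 11.04 + 1.73 + 7.13 = 19.90 million.
Denominator = 178.58 + 1.73 = 180.31 million.
Broad rate = 19.90 / 180.31 = 11.04%.

Broad underutilization rate ≈ 11.04%.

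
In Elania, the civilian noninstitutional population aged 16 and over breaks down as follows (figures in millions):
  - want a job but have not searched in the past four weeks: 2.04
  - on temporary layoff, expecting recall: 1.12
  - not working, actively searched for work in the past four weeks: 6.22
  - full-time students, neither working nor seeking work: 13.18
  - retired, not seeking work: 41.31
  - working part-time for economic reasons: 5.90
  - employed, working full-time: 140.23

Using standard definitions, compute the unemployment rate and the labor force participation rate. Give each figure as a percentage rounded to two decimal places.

Employed = 5.90 + 140.23 = 146.13 million (anyone who worked, including part-time for economic reasons, counts as employed).
Unemployed = 1.12 + 6.22 = 7.34 million (jobless and actively searching, or on temporary layoff).
Labor force = 146.13 + 7.34 = 153.47 million.
Not in labor force = 2.04 + 13.18 + 41.31 = 56.53 million (those not working and not actively searching are outside the labor force — including those who want a job but have given up searching).
Civilian working-age population = 153.47 + 56.53 = 210.00 million.
Unemployment rate = 7.34 / 153.47 = 4.78%.
Labor force participation rate = 153.47 / 210.00 = 73.08%.

Unemployment rate ≈ 4.78%; labor force participation rate ≈ 73.08%.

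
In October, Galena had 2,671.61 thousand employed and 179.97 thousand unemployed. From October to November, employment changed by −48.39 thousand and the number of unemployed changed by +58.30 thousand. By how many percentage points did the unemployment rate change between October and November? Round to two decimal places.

The unemployment rate changed by +2.02 percentage points.

October: labor force = 2,671.61 + 179.97 = 2,851.58; u = 179.97/2,851.58 = 6.31%.
November: labor force = 2,623.22 + 238.27 = 2,861.49; u = 238.27/2,861.49 = 8.33%.
Change = 8.33% − 6.31% = +2.02 pp.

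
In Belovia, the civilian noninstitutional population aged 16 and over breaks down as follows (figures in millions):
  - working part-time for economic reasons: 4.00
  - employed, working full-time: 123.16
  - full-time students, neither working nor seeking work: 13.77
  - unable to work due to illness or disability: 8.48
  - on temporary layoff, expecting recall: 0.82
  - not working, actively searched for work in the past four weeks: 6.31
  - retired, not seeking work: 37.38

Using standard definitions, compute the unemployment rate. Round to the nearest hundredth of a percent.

Employed = 4.00 + 123.16 = 127.16 million (anyone who worked, including part-time for economic reasons, counts as employed).
Unemployed = 0.82 + 6.31 = 7.13 million (jobless and actively searching, or on temporary layoff).
Labor force = 127.16 + 7.13 = 134.29 million.
Unemployment rate = 7.13 / 134.29 = 5.31%.

Unemployment rate ≈ 5.31%.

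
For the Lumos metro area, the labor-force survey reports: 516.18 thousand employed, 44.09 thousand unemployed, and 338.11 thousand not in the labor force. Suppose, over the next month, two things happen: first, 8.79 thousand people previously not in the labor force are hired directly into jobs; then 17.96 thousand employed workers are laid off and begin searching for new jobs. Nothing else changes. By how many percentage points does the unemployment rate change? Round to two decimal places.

The unemployment rate changes by +3.03 percentage points.

Initially, labor force = 516.18 + 44.09 = 560.27 thousand, so u = 44.09/560.27 = 7.87%.
After the first change, employed and labor force both rise by 8.79; unemployed unchanged → E = 524.97, U = 44.09, labor force = 569.06 thousand.
After the second change, employed falls and unemployed rises by 17.96; labor force unchanged → E = 507.01, U = 62.05, labor force = 569.06 thousand.
New unemployment rate = 62.05 / 569.06 = 10.90%.
Change = 10.90% − 7.87% = +3.03 percentage points.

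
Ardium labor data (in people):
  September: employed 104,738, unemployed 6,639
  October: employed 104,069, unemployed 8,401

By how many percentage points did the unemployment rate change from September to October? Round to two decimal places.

September: labor force = 104,738 + 6,639 = 111,377; u = 6,639/111,377 = 5.96%.
October: labor force = 104,069 + 8,401 = 112,470; u = 8,401/112,470 = 7.47%.
Change = 7.47% − 5.96% = +1.51 pp.

The unemployment rate changed by +1.51 percentage points.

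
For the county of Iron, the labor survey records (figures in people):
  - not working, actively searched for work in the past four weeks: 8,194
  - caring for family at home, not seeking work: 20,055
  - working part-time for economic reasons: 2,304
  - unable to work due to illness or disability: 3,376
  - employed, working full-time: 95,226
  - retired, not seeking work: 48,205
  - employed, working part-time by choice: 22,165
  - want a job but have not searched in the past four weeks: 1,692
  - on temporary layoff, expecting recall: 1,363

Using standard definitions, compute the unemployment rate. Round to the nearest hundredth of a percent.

Unemployment rate ≈ 7.39%.

Employed = 2,304 + 95,226 + 22,165 = 119,695 (anyone who worked, including part-time for economic reasons, counts as employed).
Unemployed = 8,194 + 1,363 = 9,557 (jobless and actively searching, or on temporary layoff).
Labor force = 119,695 + 9,557 = 129,252.
Unemployment rate = 9,557 / 129,252 = 7.39%.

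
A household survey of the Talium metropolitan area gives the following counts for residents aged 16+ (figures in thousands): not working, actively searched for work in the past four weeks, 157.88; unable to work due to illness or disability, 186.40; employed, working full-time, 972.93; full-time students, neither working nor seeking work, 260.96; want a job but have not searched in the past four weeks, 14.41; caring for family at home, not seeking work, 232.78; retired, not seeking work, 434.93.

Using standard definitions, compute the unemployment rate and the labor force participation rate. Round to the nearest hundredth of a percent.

Employed = 972.93 thousand.
Unemployed = 157.88 thousand.
Labor force = 972.93 + 157.88 = 1,130.81 thousand.
Not in labor force = 186.40 + 260.96 + 14.41 + 232.78 + 434.93 = 1,129.48 thousand (those not working and not actively searching are outside the labor force — including those who want a job but have given up searching).
Civilian working-age population = 1,130.81 + 1,129.48 = 2,260.29 thousand.
Unemployment rate = 157.88 / 1,130.81 = 13.96%.
Labor force participation rate = 1,130.81 / 2,260.29 = 50.03%.

Unemployment rate ≈ 13.96%; labor force participation rate ≈ 50.03%.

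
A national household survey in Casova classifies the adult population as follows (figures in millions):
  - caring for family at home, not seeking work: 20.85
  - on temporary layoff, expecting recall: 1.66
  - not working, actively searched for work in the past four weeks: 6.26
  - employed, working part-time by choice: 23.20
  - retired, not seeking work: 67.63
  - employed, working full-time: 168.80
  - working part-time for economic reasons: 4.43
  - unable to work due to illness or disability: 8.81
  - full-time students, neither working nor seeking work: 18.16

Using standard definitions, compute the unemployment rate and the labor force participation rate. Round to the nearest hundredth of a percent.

Unemployment rate ≈ 3.88%; labor force participation rate ≈ 63.90%.

Employed = 23.20 + 168.80 + 4.43 = 196.43 million (anyone who worked, including part-time for economic reasons, counts as employed).
Unemployed = 1.66 + 6.26 = 7.92 million (jobless and actively searching, or on temporary layoff).
Labor force = 196.43 + 7.92 = 204.35 million.
Not in labor force = 20.85 + 67.63 + 8.81 + 18.16 = 115.45 million (those not working and not actively searching are outside the labor force).
Civilian working-age population = 204.35 + 115.45 = 319.80 million.
Unemployment rate = 7.92 / 204.35 = 3.88%.
Labor force participation rate = 204.35 / 319.80 = 63.90%.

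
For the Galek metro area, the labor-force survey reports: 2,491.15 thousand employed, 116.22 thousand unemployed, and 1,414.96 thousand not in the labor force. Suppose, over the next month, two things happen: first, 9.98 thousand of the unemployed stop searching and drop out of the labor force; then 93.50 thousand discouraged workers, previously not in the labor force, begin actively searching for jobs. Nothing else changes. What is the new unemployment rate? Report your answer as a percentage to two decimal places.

Initially, labor force = 2,491.15 + 116.22 = 2,607.37 thousand, so u = 116.22/2,607.37 = 4.46%.
After the first change, unemployed and labor force both fall by 9.98 → E = 2,491.15, U = 106.24, labor force = 2,597.39 thousand.
After the second change, unemployed and labor force both rise by 93.50 → E = 2,491.15, U = 199.74, labor force = 2,690.89 thousand.
New unemployment rate = 199.74 / 2,690.89 = 7.42%.

New unemployment rate ≈ 7.42%.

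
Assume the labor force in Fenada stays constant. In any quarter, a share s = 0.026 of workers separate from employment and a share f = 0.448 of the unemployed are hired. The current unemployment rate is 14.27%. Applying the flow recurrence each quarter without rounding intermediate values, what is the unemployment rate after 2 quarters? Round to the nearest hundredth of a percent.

With a fixed labor force, u_{t+1} = u_t + s·(1−u_t) − f·u_t = u_t·(1−s−f) + s.
Here 1−s−f = 0.526 and s = 0.026.
u_1 = 0.142700 × 0.526 + 0.026 = 0.101060.
u_2 = 0.101060 × 0.526 + 0.026 = 0.079158.

Unemployment rate after two quarters ≈ 7.92%.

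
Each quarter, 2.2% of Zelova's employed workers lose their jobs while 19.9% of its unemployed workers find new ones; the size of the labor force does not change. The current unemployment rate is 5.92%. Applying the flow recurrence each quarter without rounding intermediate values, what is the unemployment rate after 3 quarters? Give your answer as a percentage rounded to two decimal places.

With a fixed labor force, u_{t+1} = u_t + s·(1−u_t) − f·u_t = u_t·(1−s−f) + s.
Here 1−s−f = 0.779 and s = 0.022.
u_1 = 0.059200 × 0.779 + 0.022 = 0.068117.
u_2 = 0.068117 × 0.779 + 0.022 = 0.075063.
u_3 = 0.075063 × 0.779 + 0.022 = 0.080474.

Unemployment rate after three quarters ≈ 8.05%.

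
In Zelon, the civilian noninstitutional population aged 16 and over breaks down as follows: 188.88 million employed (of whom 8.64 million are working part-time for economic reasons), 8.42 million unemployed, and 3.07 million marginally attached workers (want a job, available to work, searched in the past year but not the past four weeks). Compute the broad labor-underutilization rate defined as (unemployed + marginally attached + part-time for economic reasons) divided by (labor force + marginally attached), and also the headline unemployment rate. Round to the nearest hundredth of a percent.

Labor force = 188.88 + 8.42 = 197.30 million.
Numerator = 8.42 + 3.07 + 8.64 = 20.13 million.
Denominator = 197.30 + 3.07 = 200.37 million.
Broad rate = 20.13 / 200.37 = 10.05%.
Headline unemployment rate = 8.42 / 197.30 = 4.27%.

Broad underutilization rate ≈ 10.05%; headline unemployment rate ≈ 4.27%.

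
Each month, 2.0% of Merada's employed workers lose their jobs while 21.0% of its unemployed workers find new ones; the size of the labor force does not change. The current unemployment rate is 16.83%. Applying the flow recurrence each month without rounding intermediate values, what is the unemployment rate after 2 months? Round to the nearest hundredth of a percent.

With a fixed labor force, u_{t+1} = u_t + s·(1−u_t) − f·u_t = u_t·(1−s−f) + s.
Here 1−s−f = 0.770 and s = 0.020.
u_1 = 0.168300 × 0.770 + 0.020 = 0.149591.
u_2 = 0.149591 × 0.770 + 0.020 = 0.135185.

Unemployment rate after two months ≈ 13.52%.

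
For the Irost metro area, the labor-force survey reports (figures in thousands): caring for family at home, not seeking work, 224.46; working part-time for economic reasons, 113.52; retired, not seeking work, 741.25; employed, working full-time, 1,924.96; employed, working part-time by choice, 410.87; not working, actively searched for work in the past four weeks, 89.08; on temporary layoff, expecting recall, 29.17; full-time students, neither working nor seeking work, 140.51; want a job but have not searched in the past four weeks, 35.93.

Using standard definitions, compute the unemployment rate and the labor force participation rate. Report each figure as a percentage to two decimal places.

Employed = 113.52 + 1,924.96 + 410.87 = 2,449.35 thousand (anyone who worked, including part-time for economic reasons, counts as employed).
Unemployed = 89.08 + 29.17 = 118.25 thousand (jobless and actively searching, or on temporary layoff).
Labor force = 2,449.35 + 118.25 = 2,567.60 thousand.
Not in labor force = 224.46 + 741.25 + 140.51 + 35.93 = 1,142.15 thousand (those not working and not actively searching are outside the labor force — including those who want a job but have given up searching).
Civilian working-age population = 2,567.60 + 1,142.15 = 3,709.75 thousand.
Unemployment rate = 118.25 / 2,567.60 = 4.61%.
Labor force participation rate = 2,567.60 / 3,709.75 = 69.21%.

Unemployment rate ≈ 4.61%; labor force participation rate ≈ 69.21%.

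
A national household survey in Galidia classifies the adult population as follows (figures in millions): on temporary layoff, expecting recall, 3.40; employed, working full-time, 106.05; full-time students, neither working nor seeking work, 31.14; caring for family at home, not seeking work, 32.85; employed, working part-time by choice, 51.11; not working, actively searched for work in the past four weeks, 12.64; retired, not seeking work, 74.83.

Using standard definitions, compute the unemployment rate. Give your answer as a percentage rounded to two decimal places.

Employed = 106.05 + 51.11 = 157.16 million.
Unemployed = 3.40 + 12.64 = 16.04 million (jobless and actively searching, or on temporary layoff).
Labor force = 157.16 + 16.04 = 173.20 million.
Unemployment rate = 16.04 / 173.20 = 9.26%.

Unemployment rate ≈ 9.26%.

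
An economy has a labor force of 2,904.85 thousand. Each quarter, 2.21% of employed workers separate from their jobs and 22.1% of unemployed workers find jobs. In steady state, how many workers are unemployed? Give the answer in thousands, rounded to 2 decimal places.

About 264.08 thousand are unemployed in steady state.

Steady-state unemployment rate u* = s/(s+f) = 2.21/(2.21+22.1) = 0.090909.
Unemployed = u* × labor force = 0.090909 × 2,904.85 ≈ 264.08 thousand.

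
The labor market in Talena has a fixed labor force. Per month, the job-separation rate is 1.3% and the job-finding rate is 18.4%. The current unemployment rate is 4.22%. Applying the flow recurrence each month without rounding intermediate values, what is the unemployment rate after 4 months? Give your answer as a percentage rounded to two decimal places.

Unemployment rate after four months ≈ 5.61%.

With a fixed labor force, u_{t+1} = u_t + s·(1−u_t) − f·u_t = u_t·(1−s−f) + s.
Here 1−s−f = 0.803 and s = 0.013.
u_1 = 0.042200 × 0.803 + 0.013 = 0.046887.
u_2 = 0.046887 × 0.803 + 0.013 = 0.050650.
u_3 = 0.050650 × 0.803 + 0.013 = 0.053672.
u_4 = 0.053672 × 0.803 + 0.013 = 0.056099.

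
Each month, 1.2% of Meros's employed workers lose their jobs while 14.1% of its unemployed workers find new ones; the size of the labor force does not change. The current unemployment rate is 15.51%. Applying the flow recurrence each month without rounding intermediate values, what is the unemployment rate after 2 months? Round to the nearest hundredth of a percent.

Unemployment rate after two months ≈ 13.34%.

With a fixed labor force, u_{t+1} = u_t + s·(1−u_t) − f·u_t = u_t·(1−s−f) + s.
Here 1−s−f = 0.847 and s = 0.012.
u_1 = 0.155100 × 0.847 + 0.012 = 0.143370.
u_2 = 0.143370 × 0.847 + 0.012 = 0.133434.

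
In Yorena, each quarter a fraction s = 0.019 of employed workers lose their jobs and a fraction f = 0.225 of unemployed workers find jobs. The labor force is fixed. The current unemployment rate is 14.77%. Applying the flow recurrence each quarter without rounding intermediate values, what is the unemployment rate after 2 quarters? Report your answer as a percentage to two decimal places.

With a fixed labor force, u_{t+1} = u_t + s·(1−u_t) − f·u_t = u_t·(1−s−f) + s.
Here 1−s−f = 0.756 and s = 0.019.
u_1 = 0.147700 × 0.756 + 0.019 = 0.130661.
u_2 = 0.130661 × 0.756 + 0.019 = 0.117780.

Unemployment rate after two quarters ≈ 11.78%.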